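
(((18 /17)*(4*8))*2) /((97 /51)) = 3456 /97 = 35.63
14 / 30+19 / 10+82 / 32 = 4.93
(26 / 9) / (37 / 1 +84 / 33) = 286 / 3915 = 0.07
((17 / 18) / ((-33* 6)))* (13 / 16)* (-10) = 1105 / 28512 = 0.04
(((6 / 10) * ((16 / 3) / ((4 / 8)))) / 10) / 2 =0.32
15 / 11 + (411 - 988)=-6332 / 11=-575.64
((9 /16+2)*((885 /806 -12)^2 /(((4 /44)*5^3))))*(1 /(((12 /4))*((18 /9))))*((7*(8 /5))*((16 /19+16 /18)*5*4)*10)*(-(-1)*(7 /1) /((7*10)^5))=143158457167 /1984536474375000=0.00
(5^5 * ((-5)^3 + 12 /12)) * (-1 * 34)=13175000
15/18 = 5/6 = 0.83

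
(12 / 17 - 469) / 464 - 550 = -551.01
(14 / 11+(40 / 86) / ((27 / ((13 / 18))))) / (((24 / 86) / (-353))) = -13035937 / 8019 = -1625.63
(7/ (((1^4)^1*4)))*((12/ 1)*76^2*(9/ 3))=363888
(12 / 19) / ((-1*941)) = -12 / 17879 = -0.00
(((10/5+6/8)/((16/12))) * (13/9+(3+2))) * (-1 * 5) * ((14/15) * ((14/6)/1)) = -15631/108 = -144.73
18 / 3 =6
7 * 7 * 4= 196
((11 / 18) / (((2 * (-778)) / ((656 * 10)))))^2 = 81360400 / 12257001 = 6.64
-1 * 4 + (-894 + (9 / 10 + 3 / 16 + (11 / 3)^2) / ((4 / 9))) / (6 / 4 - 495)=-356063 / 157920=-2.25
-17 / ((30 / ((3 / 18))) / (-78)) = 221 / 30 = 7.37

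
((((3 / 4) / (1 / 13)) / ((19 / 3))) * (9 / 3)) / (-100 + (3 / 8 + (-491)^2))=234 / 12209723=0.00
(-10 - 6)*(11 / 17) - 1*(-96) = 1456 / 17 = 85.65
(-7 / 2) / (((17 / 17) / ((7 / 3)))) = -49 / 6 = -8.17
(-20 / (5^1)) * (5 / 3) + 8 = 1.33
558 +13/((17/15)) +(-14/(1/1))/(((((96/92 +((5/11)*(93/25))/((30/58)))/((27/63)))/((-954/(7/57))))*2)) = 19389463809/3245963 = 5973.41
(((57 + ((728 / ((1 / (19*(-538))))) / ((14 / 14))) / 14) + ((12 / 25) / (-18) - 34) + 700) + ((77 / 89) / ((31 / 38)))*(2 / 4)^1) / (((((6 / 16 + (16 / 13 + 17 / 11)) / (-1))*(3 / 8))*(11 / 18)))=735050.19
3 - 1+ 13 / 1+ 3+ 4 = 22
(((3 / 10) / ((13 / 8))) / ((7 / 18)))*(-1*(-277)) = 59832 / 455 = 131.50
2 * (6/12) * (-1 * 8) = -8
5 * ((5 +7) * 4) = 240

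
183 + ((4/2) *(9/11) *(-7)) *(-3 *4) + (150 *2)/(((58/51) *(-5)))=267.70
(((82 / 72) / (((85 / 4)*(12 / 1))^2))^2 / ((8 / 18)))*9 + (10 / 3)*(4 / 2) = 1804053601681 / 270608040000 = 6.67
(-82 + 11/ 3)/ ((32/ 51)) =-3995/ 32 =-124.84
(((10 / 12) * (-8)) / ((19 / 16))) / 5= -64 / 57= -1.12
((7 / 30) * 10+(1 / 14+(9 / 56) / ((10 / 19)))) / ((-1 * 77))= -4553 / 129360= -0.04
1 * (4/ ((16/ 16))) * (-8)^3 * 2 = -4096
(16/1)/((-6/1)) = -2.67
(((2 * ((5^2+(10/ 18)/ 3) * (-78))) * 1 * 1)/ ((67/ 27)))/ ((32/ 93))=-308295/ 67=-4601.42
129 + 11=140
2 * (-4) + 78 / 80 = -281 / 40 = -7.02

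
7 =7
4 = 4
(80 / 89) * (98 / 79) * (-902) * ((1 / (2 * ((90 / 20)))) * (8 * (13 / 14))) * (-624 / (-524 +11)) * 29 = -316875919360 / 10820709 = -29284.21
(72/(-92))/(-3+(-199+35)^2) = -18/618539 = -0.00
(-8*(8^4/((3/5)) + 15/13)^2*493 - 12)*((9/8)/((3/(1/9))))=-69914993412413/9126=-7661077516.15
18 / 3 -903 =-897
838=838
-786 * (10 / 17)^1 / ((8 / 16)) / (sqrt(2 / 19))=-7860 * sqrt(38) / 17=-2850.13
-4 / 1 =-4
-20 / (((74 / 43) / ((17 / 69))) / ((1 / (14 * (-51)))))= 0.00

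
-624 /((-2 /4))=1248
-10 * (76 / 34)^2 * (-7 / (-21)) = -14440 / 867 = -16.66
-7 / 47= -0.15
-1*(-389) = 389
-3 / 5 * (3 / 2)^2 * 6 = -81 / 10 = -8.10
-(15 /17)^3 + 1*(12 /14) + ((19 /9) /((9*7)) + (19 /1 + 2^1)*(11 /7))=92494583 /2785671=33.20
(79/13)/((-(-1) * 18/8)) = 316/117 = 2.70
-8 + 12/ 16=-29/ 4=-7.25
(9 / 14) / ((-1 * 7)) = -9 / 98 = -0.09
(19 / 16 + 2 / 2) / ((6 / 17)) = 595 / 96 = 6.20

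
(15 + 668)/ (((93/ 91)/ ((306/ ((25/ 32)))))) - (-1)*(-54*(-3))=202992942/ 775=261926.38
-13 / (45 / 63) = -91 / 5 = -18.20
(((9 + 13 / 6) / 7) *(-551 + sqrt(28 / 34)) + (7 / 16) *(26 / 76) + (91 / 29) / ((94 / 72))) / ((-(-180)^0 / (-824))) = -1570976612669 / 2175348 + 27604 *sqrt(238) / 357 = -720979.68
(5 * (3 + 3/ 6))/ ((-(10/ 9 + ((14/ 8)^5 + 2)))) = -4608/ 5141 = -0.90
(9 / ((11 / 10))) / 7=90 / 77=1.17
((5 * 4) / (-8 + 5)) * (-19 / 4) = 95 / 3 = 31.67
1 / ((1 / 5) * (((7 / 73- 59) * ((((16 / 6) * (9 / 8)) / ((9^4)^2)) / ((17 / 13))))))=-1592754.35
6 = 6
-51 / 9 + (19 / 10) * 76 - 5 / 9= 6218 / 45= 138.18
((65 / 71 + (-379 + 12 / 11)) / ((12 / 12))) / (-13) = 294432 / 10153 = 29.00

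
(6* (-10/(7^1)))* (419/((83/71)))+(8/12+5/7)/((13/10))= -69588590/22659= -3071.12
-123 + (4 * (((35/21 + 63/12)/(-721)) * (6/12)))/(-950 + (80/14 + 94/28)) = -500666128/4070457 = -123.00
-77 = -77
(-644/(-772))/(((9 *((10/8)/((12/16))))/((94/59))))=15134/170805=0.09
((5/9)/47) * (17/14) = 85/5922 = 0.01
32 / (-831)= -32 / 831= -0.04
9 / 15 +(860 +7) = 4338 / 5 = 867.60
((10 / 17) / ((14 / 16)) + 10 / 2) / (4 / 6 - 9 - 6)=-2025 / 5117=-0.40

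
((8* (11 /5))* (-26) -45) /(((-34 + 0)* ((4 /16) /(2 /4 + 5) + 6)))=2.45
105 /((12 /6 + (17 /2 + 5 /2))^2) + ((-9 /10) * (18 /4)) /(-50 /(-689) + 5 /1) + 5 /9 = 0.38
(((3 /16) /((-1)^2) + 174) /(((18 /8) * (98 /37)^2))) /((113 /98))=1271801 /132888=9.57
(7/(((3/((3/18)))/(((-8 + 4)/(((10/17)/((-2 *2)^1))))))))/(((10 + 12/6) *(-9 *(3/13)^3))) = -261443/32805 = -7.97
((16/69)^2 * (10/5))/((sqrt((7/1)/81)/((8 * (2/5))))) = 8192 * sqrt(7)/18515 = 1.17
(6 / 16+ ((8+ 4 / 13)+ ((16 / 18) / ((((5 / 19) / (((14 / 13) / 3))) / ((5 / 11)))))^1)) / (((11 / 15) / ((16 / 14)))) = 203725 / 14157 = 14.39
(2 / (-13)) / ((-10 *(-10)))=-1 / 650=-0.00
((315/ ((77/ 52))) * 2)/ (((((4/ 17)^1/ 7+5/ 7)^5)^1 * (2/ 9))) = 502566080774940/ 61424653939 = 8181.83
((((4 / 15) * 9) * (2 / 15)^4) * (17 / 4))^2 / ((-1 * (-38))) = 36992 / 135263671875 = 0.00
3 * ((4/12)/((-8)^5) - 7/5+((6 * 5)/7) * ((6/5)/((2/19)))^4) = 6226062310549/28672000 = 217147.82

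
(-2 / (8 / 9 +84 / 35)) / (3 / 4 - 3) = 10 / 37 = 0.27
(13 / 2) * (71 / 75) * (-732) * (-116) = 13062296 / 25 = 522491.84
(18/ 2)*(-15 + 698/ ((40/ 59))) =182619/ 20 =9130.95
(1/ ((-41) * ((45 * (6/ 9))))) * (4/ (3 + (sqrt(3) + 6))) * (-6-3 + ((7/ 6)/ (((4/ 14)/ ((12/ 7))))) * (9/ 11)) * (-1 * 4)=-144/ 29315 + 16 * sqrt(3)/ 29315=-0.00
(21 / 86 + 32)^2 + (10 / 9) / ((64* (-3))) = 1660929019 / 1597536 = 1039.68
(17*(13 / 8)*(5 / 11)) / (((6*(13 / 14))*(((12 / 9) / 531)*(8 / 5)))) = 1579725 / 2816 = 560.98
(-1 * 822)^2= 675684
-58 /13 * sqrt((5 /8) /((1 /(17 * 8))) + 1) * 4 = -232 * sqrt(86) /13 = -165.50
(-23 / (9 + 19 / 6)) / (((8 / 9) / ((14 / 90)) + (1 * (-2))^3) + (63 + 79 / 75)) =-36225 / 1183622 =-0.03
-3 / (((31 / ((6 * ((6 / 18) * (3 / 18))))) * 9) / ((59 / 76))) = -59 / 21204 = -0.00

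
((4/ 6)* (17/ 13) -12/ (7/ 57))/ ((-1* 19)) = 26438/ 5187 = 5.10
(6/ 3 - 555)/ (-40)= 553/ 40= 13.82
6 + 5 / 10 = 13 / 2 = 6.50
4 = 4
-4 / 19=-0.21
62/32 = 31/16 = 1.94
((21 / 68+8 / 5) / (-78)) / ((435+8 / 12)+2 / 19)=-209 / 3721640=-0.00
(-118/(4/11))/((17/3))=-1947/34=-57.26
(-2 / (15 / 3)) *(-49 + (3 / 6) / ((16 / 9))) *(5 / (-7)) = -1559 / 112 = -13.92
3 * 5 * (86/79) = 1290/79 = 16.33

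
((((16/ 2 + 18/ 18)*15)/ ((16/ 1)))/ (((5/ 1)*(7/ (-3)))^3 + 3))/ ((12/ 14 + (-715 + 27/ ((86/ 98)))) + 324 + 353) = 1097145/ 1313946976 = 0.00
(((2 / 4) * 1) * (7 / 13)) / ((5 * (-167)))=-7 / 21710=-0.00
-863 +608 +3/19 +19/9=-43217/171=-252.73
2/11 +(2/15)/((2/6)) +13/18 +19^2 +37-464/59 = 22863989/58410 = 391.44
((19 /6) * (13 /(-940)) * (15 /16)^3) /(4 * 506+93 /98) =-41895 /2350956544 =-0.00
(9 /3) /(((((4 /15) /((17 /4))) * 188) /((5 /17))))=225 /3008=0.07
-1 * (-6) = 6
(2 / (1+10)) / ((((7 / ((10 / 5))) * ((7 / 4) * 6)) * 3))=8 / 4851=0.00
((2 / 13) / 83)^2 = 4 / 1164241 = 0.00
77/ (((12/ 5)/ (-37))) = -14245/ 12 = -1187.08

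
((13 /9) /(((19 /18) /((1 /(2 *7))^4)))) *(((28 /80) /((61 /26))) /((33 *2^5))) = 169 /33583925760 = 0.00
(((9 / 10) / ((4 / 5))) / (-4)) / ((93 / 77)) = -231 / 992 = -0.23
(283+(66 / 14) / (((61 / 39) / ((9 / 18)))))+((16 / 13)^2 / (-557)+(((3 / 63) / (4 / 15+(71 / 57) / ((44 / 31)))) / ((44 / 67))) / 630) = 10337629370526280 / 36335568531717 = 284.50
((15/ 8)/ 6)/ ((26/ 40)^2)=125/ 169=0.74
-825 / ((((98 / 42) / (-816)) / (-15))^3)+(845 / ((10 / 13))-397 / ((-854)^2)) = -607969268891518327397 / 5105212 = -119087957344674.10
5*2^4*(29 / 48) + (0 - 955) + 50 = -2570 / 3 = -856.67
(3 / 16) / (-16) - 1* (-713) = 712.99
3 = 3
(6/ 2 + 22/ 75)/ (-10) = -247/ 750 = -0.33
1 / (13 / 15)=15 / 13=1.15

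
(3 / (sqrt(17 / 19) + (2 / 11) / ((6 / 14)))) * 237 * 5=-31205790 / 14789 + 3871395 * sqrt(323) / 14789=2594.61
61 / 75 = 0.81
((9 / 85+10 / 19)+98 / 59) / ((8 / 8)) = 218509 / 95285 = 2.29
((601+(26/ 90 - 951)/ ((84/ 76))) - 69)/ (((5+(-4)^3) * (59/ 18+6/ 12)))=155059/ 105315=1.47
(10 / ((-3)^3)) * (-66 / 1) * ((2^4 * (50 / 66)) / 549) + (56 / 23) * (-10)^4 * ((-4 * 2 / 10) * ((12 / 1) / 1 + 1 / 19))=-1520717720000 / 6477651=-234763.76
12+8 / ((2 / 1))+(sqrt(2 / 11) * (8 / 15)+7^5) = 16823.23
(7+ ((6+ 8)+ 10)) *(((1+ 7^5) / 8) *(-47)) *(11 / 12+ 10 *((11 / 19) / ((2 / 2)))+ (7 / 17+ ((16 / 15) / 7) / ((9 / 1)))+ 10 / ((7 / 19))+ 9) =-132479814.15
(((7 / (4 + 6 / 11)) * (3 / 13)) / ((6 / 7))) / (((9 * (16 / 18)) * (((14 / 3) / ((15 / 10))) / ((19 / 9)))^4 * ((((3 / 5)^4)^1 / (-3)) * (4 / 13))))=-35838275 / 43352064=-0.83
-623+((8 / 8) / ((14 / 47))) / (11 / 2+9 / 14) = -53531 / 86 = -622.45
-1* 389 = -389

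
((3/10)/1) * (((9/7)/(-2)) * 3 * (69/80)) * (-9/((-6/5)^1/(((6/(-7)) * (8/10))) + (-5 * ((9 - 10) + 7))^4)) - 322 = -2921190260899/9072019600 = -322.00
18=18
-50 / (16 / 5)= -125 / 8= -15.62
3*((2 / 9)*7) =14 / 3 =4.67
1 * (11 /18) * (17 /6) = 187 /108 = 1.73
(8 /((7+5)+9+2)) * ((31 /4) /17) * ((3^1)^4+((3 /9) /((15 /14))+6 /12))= 228253 /17595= 12.97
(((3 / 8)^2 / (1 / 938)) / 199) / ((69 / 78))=54873 / 73232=0.75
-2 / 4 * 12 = -6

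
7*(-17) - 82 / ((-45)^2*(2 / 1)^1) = -119.02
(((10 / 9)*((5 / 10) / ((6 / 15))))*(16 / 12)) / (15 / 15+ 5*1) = 25 / 81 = 0.31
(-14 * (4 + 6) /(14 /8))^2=6400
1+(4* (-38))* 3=-455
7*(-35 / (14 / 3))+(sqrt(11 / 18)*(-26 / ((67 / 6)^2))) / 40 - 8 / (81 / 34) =-9049 / 162 - 39*sqrt(22) / 44890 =-55.86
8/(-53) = -8/53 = -0.15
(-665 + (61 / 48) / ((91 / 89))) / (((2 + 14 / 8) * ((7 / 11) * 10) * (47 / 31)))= -988658231 / 53890200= -18.35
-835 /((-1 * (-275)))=-3.04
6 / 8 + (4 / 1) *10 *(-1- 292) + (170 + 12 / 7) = -323331 / 28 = -11547.54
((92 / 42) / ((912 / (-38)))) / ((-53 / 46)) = 529 / 6678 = 0.08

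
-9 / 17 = -0.53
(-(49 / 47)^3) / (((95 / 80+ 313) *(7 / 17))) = -4571504 / 521918221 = -0.01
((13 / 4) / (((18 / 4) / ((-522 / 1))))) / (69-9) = -377 / 60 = -6.28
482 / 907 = 0.53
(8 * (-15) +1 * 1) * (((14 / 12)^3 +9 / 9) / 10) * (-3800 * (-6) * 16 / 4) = -25277980 / 9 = -2808664.44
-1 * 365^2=-133225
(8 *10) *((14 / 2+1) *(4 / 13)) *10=25600 / 13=1969.23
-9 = -9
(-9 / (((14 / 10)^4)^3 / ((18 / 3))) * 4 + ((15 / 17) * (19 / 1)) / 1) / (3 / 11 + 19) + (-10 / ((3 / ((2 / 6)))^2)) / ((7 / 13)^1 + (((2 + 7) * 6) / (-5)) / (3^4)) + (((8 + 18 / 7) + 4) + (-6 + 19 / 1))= 2972768111529972823 / 106402570021437732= 27.94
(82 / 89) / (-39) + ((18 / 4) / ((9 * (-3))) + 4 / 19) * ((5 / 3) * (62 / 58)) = 0.05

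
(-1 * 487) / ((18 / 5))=-2435 / 18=-135.28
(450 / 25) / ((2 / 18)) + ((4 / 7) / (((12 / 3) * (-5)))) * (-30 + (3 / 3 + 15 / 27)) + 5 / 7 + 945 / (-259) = 1863382 / 11655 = 159.88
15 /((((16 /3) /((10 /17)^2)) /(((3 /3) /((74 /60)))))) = 0.79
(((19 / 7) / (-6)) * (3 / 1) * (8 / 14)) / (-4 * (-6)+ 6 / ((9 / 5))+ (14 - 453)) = 0.00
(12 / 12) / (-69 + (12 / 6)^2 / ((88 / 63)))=-22 / 1455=-0.02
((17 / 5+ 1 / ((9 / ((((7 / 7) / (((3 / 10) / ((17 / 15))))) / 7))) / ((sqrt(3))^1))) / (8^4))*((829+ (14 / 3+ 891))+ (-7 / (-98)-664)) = 757367*sqrt(3) / 48771072+ 757367 / 860160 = 0.91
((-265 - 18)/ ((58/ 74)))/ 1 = -10471/ 29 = -361.07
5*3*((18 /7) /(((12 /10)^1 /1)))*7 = 225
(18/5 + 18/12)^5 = 345025251/100000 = 3450.25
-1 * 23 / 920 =-1 / 40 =-0.02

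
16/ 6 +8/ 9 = 32/ 9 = 3.56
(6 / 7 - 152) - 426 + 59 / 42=-575.74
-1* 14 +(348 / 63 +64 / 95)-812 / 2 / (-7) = 100144 / 1995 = 50.20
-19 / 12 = -1.58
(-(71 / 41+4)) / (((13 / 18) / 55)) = -232650 / 533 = -436.49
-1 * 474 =-474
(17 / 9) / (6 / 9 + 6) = 17 / 60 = 0.28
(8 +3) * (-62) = -682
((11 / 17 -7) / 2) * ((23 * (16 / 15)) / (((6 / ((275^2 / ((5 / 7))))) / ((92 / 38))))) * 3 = -3226053600 / 323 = -9987782.04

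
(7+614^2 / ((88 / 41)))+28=3864979 / 22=175680.86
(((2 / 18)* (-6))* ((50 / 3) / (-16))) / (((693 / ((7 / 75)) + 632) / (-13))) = -325 / 290052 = -0.00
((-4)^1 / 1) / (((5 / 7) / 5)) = -28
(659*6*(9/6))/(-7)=-5931/7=-847.29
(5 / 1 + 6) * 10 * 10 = 1100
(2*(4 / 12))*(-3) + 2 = 0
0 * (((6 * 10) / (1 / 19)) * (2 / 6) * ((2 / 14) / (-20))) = 0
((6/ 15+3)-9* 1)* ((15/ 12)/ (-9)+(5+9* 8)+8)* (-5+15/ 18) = 106925/ 54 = 1980.09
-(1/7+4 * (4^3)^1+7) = -1842/7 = -263.14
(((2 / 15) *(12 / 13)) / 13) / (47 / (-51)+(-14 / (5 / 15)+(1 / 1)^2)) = -204 / 903305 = -0.00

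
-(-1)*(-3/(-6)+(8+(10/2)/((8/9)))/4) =3.91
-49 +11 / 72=-3517 / 72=-48.85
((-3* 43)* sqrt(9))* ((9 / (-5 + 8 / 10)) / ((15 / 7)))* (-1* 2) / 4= -193.50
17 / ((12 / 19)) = 323 / 12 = 26.92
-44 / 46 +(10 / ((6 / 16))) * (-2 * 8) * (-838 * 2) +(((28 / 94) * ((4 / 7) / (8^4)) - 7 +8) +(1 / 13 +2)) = 15435627128705 / 21585408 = 715095.45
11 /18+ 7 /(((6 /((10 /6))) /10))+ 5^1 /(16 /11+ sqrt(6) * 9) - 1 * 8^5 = -3451307449 /105390+ 1089 * sqrt(6) /11710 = -32747.73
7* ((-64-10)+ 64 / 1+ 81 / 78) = -1631 / 26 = -62.73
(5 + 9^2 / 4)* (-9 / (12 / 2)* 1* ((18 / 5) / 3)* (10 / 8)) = -909 / 16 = -56.81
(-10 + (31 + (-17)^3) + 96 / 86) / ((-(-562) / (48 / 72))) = -210308 / 36249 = -5.80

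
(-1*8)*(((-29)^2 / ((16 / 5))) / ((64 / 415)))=-1745075 / 128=-13633.40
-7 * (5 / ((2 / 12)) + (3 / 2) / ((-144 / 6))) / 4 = -3353 / 64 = -52.39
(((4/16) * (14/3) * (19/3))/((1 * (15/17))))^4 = 26133781118641/5314410000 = 4917.53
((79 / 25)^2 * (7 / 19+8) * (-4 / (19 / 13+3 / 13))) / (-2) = 12900147 / 130625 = 98.76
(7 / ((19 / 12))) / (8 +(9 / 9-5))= 21 / 19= 1.11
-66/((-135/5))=2.44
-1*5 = -5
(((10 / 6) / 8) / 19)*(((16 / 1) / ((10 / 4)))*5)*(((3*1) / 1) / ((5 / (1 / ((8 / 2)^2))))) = 1 / 76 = 0.01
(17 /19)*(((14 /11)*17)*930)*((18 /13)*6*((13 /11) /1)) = 406380240 /2299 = 176763.91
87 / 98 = 0.89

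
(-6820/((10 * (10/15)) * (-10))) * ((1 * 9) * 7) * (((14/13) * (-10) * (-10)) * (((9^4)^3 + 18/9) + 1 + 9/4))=2548322167580325675/13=196024782121563513.46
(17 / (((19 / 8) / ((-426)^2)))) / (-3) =-8226912 / 19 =-432995.37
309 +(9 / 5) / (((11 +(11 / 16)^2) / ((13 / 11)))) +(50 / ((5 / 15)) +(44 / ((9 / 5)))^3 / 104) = 305984994203 / 510289065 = 599.63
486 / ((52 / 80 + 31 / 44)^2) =5880600 / 22201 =264.88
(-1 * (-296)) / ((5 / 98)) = 5801.60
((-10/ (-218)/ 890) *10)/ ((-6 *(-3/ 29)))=145/ 174618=0.00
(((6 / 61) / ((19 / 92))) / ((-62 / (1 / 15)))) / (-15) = 92 / 2694675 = 0.00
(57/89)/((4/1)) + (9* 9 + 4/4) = 29249/356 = 82.16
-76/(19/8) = -32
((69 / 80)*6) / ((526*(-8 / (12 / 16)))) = -621 / 673280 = -0.00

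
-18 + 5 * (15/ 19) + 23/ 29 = -7306/ 551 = -13.26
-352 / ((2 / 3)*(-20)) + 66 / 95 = 2574 / 95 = 27.09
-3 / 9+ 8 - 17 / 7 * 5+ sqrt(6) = -94 / 21+ sqrt(6) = -2.03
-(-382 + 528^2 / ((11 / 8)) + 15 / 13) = -202371.15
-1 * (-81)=81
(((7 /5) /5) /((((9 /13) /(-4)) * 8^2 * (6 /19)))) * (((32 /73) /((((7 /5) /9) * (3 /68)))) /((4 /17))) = -71383 /3285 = -21.73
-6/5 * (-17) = 102/5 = 20.40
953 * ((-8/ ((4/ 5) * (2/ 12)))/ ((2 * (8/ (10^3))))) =-3573750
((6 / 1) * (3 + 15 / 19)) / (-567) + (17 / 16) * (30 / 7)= 14407 / 3192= 4.51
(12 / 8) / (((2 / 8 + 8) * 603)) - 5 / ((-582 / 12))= 66524 / 643401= 0.10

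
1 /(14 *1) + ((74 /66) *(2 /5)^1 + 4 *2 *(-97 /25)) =-352507 /11550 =-30.52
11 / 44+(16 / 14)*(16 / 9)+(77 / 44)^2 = 5387 / 1008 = 5.34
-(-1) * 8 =8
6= 6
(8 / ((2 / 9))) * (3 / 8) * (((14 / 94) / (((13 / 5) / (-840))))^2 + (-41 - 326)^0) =23347799667 / 746642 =31270.41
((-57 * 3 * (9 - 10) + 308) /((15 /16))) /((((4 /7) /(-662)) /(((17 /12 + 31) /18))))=-431728927 /405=-1065997.35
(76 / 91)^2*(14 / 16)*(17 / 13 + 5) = 59204 / 15379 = 3.85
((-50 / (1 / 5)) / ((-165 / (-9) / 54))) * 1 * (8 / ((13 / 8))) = -518400 / 143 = -3625.17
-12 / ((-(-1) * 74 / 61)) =-366 / 37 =-9.89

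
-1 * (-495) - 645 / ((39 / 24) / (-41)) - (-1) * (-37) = 217514 / 13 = 16731.85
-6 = -6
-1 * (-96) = 96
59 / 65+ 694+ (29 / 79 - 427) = 1377591 / 5135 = 268.27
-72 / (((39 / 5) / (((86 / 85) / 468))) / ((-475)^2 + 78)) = -38820916 / 8619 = -4504.11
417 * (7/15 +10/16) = 18209/40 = 455.22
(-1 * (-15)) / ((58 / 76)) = 570 / 29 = 19.66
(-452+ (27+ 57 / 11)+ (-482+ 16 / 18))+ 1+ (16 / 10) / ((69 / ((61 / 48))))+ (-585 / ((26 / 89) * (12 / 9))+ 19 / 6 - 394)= -254350751 / 91080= -2792.61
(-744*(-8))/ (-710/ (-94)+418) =93248/ 6667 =13.99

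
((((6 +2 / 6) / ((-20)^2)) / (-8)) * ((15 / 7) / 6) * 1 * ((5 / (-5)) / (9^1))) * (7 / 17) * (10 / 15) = 19 / 881280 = 0.00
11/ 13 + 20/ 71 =1041/ 923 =1.13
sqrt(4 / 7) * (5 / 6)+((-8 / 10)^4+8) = 5 * sqrt(7) / 21+5256 / 625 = 9.04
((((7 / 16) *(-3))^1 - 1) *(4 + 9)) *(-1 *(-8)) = -481 / 2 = -240.50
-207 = -207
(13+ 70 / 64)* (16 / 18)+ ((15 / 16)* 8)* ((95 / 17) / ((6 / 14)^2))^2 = 6955.06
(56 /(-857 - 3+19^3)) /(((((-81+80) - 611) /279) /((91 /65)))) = -434 /72845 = -0.01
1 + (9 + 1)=11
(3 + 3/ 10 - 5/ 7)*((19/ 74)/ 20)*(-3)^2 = 30951/ 103600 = 0.30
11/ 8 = 1.38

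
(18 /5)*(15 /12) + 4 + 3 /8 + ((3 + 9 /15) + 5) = 699 /40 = 17.48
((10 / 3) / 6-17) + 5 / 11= -1583 / 99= -15.99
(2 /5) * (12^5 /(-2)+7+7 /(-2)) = -49765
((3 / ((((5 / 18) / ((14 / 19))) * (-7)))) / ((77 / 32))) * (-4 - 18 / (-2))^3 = -86400 / 1463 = -59.06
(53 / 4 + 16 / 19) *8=2142 / 19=112.74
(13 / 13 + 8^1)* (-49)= -441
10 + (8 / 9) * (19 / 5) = 602 / 45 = 13.38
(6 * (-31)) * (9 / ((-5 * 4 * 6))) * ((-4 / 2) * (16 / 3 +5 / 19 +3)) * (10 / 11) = -45570 / 209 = -218.04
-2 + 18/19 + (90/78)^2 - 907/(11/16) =-46588187/35321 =-1318.99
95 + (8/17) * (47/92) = 37239/391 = 95.24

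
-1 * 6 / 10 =-3 / 5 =-0.60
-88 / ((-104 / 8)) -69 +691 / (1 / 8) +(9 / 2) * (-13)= 5407.27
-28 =-28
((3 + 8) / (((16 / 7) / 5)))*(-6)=-1155 / 8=-144.38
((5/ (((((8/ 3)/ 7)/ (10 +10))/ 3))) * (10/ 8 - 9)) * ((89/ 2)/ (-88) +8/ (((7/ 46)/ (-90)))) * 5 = 203312287125/ 1408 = 144397931.20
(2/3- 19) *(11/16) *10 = -3025/24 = -126.04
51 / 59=0.86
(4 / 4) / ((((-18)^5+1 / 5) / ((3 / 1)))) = -15 / 9447839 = -0.00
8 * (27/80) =27/10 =2.70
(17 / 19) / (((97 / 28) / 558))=265608 / 1843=144.12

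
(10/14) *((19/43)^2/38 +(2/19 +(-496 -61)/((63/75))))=-4891177265/10328514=-473.56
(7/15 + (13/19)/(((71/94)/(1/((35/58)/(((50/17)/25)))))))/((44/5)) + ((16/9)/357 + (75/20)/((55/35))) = 13823407/5609142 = 2.46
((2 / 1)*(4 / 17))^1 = 8 / 17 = 0.47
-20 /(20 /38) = -38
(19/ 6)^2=361/ 36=10.03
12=12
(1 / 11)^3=1 / 1331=0.00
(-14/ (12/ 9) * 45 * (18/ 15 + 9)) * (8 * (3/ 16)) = -28917/ 4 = -7229.25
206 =206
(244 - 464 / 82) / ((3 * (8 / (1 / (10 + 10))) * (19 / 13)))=31759 / 93480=0.34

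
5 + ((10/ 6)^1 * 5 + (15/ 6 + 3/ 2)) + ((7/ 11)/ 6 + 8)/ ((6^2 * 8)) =330007/ 19008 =17.36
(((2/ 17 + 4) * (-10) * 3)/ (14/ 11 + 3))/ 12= -1925/ 799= -2.41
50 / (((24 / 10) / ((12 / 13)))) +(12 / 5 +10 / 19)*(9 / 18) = 25557 / 1235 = 20.69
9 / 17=0.53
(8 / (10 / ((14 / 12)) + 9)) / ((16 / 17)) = 119 / 246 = 0.48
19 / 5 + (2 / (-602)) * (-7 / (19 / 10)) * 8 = 15923 / 4085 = 3.90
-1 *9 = -9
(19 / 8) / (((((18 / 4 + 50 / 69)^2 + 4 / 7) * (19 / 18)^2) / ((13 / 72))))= 3899259 / 282344788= 0.01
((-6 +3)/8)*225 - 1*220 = -2435/8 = -304.38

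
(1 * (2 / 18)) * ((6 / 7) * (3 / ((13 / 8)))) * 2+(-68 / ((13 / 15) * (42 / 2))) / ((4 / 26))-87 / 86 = -24.95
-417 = -417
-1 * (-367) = 367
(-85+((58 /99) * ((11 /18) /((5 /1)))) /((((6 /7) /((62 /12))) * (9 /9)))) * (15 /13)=-1233007 /12636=-97.58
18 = 18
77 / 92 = 0.84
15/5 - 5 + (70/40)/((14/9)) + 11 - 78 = -543/8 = -67.88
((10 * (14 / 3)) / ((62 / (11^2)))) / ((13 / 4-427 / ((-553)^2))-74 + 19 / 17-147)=-5032392904 / 11970166617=-0.42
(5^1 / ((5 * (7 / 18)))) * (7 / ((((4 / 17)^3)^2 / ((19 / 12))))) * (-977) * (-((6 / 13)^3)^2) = 1586062.85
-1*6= -6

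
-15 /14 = -1.07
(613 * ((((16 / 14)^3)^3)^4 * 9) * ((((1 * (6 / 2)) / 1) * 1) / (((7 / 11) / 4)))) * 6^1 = 76390651.99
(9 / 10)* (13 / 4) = 117 / 40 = 2.92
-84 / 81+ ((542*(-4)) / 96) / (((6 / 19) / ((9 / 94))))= -160079 / 20304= -7.88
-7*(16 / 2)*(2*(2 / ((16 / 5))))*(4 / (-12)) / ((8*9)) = 35 / 108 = 0.32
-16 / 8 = -2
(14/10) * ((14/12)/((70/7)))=49/300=0.16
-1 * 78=-78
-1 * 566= -566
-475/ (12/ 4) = -475/ 3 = -158.33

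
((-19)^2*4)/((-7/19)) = -27436/7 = -3919.43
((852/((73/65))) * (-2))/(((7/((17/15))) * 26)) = -4828/511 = -9.45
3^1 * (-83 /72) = -3.46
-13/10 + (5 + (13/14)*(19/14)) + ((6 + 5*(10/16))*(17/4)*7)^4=1395228602496357429/256901120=5430994627.41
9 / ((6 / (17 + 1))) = 27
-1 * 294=-294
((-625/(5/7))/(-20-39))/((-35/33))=-825/59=-13.98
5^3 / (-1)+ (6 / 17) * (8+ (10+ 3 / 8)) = -8059 / 68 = -118.51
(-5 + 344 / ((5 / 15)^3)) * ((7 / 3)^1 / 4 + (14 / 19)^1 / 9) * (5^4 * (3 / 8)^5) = 71276034375 / 2490368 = 28620.68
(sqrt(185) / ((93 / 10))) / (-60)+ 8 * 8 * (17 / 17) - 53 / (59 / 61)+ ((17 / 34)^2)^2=8747 / 944 - sqrt(185) / 558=9.24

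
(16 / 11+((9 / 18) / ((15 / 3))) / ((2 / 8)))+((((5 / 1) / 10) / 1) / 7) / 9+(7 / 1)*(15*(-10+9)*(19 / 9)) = -1523243 / 6930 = -219.80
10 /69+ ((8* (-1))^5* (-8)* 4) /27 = 24117338 /621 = 38836.29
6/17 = 0.35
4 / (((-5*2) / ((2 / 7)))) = -4 / 35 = -0.11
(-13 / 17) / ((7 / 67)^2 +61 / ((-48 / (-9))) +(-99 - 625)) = 933712 / 870031185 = 0.00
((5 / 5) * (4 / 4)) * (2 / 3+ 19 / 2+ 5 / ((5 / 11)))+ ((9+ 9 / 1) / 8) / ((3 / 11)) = 353 / 12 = 29.42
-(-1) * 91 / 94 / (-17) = -91 / 1598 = -0.06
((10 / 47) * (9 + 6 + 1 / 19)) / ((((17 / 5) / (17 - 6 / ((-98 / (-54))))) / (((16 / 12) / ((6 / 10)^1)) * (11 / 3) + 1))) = 124738900 / 1057077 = 118.00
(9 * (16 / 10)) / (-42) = -12 / 35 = -0.34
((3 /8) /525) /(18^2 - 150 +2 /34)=17 /4142600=0.00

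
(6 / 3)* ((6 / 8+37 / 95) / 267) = 433 / 50730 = 0.01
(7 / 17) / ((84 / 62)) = 31 / 102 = 0.30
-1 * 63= -63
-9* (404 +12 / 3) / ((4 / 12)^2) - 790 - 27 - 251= -34116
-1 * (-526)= 526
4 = 4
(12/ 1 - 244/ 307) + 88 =30456/ 307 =99.21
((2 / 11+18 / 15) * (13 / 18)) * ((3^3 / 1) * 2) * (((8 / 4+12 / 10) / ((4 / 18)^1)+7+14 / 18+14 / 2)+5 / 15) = 1312064 / 825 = 1590.38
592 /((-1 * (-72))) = 74 /9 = 8.22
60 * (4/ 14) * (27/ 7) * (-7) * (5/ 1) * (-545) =8829000/ 7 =1261285.71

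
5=5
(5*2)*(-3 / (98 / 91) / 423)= -65 / 987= -0.07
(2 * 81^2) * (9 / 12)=19683 / 2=9841.50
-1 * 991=-991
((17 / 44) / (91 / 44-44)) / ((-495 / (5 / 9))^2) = -0.00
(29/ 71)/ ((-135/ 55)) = -319/ 1917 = -0.17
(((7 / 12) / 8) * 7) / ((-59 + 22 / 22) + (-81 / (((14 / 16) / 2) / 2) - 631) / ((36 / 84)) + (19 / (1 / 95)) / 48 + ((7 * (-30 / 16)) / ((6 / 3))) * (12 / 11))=-539 / 2496266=-0.00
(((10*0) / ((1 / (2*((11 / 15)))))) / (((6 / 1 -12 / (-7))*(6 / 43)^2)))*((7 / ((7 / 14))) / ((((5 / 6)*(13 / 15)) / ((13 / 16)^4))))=0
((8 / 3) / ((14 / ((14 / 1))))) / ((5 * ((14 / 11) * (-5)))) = -44 / 525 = -0.08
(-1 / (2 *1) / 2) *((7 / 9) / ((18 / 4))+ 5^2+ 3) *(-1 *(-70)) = -39935 / 81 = -493.02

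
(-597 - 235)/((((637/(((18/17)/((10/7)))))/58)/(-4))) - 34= 113402/595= 190.59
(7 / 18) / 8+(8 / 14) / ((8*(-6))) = 0.04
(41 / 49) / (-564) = -41 / 27636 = -0.00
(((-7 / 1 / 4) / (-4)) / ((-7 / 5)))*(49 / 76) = -245 / 1216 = -0.20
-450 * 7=-3150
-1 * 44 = -44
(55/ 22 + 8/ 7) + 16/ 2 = 163/ 14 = 11.64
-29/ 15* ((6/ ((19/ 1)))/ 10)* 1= -29/ 475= -0.06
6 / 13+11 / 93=701 / 1209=0.58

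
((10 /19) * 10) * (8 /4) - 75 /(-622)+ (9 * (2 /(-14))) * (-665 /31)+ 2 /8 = 28193109 /732716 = 38.48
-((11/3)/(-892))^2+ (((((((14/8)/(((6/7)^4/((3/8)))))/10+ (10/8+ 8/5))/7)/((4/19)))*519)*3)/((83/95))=3827411909500345/1065094926336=3593.49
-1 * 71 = -71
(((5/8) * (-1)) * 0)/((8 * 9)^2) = 0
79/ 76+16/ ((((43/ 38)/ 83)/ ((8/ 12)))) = 7680719/ 9804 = 783.43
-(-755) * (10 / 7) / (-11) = -7550 / 77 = -98.05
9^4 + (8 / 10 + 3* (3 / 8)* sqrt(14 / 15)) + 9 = 3* sqrt(210) / 40 + 32854 / 5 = 6571.89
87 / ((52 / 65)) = 435 / 4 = 108.75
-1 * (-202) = 202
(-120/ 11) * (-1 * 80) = 9600/ 11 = 872.73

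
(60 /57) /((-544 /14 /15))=-0.41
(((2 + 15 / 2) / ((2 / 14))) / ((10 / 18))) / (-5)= -1197 / 50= -23.94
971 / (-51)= -971 / 51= -19.04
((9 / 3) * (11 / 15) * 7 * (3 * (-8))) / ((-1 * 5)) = 1848 / 25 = 73.92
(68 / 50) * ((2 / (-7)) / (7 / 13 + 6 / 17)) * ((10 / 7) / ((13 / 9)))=-20808 / 48265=-0.43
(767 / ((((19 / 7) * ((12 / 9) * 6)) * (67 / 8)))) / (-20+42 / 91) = -69797 / 323342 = -0.22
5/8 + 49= 397/8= 49.62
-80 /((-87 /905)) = 832.18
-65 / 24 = -2.71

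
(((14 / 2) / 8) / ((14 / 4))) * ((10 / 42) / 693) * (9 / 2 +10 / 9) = 505 / 1047816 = 0.00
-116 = -116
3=3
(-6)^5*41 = -318816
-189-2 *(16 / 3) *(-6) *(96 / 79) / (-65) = -976659 / 5135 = -190.20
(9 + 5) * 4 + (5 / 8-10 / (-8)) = 463 / 8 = 57.88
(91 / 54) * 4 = 182 / 27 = 6.74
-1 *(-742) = 742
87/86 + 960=82647/86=961.01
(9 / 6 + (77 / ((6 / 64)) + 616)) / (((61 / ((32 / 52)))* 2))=17266 / 2379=7.26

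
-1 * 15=-15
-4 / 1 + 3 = -1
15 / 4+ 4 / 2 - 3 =11 / 4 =2.75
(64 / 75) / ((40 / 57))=152 / 125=1.22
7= 7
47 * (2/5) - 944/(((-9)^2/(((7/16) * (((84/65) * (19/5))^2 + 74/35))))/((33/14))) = -296.45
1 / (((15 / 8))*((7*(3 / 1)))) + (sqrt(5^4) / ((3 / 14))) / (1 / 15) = 551258 / 315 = 1750.03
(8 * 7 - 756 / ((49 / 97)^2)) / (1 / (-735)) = 14954460 / 7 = 2136351.43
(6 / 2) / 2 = 3 / 2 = 1.50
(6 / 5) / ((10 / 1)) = 3 / 25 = 0.12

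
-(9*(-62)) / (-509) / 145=-558 / 73805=-0.01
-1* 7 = -7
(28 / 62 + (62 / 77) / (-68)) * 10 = 178455 / 40579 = 4.40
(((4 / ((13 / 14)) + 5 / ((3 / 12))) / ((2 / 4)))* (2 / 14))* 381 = 240792 / 91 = 2646.07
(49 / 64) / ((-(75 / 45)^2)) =-441 / 1600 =-0.28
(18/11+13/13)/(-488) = -29/5368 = -0.01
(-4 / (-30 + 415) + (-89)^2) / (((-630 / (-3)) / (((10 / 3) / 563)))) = 0.22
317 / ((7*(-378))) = -0.12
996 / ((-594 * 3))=-166 / 297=-0.56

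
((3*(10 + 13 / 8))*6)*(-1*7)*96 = -140616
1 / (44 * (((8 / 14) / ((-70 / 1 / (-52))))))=245 / 4576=0.05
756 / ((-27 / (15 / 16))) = -105 / 4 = -26.25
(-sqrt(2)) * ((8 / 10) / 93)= -4 * sqrt(2) / 465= -0.01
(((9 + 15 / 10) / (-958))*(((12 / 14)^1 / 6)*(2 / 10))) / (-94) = 3 / 900520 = 0.00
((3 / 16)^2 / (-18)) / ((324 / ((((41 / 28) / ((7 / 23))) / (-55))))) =943 / 1788272640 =0.00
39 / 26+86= 175 / 2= 87.50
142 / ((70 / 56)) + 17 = 653 / 5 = 130.60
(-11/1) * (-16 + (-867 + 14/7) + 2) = 9669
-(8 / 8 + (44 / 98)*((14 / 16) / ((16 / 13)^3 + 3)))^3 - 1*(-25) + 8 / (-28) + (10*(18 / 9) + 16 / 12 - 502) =-36752172921797837081 / 80382734641368768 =-457.21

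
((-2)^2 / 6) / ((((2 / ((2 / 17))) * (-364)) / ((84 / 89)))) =-0.00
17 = 17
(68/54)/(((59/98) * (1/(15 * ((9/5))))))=3332/59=56.47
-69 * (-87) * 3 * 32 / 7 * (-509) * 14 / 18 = -32592288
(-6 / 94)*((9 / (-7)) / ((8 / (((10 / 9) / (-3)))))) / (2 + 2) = -5 / 5264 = -0.00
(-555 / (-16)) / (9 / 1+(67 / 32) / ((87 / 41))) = 96570 / 27803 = 3.47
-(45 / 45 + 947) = -948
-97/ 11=-8.82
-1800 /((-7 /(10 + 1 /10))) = 18180 /7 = 2597.14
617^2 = 380689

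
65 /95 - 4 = -63 /19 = -3.32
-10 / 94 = -5 / 47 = -0.11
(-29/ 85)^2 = 841/ 7225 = 0.12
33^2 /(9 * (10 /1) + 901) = 1.10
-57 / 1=-57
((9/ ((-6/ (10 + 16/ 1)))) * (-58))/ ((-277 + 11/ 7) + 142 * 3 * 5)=7917/ 6491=1.22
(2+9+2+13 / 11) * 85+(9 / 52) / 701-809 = 158967271 / 400972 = 396.45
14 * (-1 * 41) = -574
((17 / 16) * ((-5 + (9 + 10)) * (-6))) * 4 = -357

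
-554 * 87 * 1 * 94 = -4530612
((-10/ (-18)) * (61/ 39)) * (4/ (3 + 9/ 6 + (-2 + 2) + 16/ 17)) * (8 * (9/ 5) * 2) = 132736/ 7215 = 18.40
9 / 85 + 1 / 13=202 / 1105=0.18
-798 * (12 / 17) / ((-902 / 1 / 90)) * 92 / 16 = 2477790 / 7667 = 323.18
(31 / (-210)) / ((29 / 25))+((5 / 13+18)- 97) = -1246811 / 15834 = -78.74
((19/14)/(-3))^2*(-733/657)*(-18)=264613/64386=4.11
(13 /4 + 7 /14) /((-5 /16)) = -12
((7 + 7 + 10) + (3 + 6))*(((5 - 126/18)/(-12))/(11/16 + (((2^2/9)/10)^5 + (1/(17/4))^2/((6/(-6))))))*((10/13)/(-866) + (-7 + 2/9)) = -179068242211650000/3036146700983747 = -58.98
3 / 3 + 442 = 443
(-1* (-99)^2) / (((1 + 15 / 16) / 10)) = -1568160 / 31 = -50585.81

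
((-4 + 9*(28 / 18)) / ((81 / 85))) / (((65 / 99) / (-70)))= -130900 / 117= -1118.80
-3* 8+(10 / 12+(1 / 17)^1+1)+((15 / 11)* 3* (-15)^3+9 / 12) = -31030427 / 2244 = -13828.18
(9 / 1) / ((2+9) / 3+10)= 27 / 41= 0.66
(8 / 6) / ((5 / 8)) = 32 / 15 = 2.13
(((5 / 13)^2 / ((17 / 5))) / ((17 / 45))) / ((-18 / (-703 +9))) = 216875 / 48841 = 4.44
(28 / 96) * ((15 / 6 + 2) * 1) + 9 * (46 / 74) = 4089 / 592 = 6.91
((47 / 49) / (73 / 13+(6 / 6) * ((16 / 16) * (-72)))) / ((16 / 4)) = -611 / 169148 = -0.00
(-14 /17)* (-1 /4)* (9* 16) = 504 /17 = 29.65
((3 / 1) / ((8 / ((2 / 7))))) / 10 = 0.01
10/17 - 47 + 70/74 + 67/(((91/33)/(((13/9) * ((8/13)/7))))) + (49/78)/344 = -35046719243/826989072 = -42.38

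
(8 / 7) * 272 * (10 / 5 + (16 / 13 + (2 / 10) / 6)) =1385024 / 1365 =1014.67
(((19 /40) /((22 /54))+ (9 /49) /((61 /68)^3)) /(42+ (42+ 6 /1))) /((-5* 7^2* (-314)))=772308013 /3764731379948000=0.00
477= 477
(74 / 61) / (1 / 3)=3.64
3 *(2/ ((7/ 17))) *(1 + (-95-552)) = -65892/ 7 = -9413.14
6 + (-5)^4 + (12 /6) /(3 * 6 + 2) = 6311 /10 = 631.10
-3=-3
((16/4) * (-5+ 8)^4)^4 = 11019960576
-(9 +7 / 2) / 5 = -5 / 2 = -2.50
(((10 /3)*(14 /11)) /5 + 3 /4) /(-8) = -211 /1056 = -0.20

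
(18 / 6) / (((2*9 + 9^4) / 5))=5 / 2193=0.00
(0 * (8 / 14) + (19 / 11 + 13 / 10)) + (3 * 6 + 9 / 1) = 3303 / 110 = 30.03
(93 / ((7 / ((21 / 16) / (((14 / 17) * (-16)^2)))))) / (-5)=-4743 / 286720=-0.02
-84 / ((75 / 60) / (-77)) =25872 / 5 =5174.40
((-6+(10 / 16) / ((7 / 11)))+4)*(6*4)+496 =3301 / 7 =471.57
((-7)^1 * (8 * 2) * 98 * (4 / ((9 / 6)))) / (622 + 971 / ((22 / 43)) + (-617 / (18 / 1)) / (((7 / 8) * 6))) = -121701888 / 10450445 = -11.65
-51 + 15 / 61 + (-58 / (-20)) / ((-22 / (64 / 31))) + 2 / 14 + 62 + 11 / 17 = 145594264 / 12376595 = 11.76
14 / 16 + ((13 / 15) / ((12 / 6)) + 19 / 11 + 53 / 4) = 16.29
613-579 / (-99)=20422 / 33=618.85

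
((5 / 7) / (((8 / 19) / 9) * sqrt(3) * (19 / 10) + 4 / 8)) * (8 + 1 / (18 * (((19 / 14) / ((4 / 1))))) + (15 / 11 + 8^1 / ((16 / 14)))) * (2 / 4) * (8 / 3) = 31088000 / 893893 - 49740800 * sqrt(3) / 8045037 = 24.07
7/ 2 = 3.50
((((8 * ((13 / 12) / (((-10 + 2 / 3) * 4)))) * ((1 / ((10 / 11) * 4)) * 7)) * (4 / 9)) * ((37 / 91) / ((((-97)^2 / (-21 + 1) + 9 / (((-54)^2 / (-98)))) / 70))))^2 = 2772225 / 19226040964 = 0.00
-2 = -2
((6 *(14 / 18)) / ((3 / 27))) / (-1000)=-21 / 500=-0.04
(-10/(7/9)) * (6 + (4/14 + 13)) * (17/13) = -324.25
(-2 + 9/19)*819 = -23751/19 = -1250.05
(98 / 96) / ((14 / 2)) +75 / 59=1.42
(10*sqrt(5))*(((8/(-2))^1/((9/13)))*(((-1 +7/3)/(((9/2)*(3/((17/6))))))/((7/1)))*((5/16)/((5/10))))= -22100*sqrt(5)/15309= -3.23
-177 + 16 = -161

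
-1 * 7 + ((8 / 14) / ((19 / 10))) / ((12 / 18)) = -871 / 133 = -6.55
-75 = -75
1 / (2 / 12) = 6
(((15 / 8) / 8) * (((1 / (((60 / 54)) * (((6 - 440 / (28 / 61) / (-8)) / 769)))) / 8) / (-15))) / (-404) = 48447 / 1821813760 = 0.00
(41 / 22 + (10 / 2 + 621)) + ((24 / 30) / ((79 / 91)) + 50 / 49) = 268177507 / 425810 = 629.81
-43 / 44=-0.98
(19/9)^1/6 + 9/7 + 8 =3643/378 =9.64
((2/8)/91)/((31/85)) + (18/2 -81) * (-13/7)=1508917/11284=133.72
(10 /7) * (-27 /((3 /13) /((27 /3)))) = -10530 /7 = -1504.29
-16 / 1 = -16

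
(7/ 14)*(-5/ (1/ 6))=-15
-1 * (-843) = 843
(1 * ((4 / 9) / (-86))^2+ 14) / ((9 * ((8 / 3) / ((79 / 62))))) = 0.74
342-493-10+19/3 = -464/3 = -154.67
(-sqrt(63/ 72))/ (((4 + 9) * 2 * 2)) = -0.02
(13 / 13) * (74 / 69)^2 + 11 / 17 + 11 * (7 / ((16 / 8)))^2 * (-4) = -43479580 / 80937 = -537.20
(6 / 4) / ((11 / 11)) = 3 / 2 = 1.50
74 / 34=37 / 17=2.18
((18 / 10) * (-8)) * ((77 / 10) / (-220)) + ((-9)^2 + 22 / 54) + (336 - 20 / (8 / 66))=853576 / 3375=252.91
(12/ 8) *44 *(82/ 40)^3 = 2274393/ 4000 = 568.60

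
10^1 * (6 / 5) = 12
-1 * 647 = -647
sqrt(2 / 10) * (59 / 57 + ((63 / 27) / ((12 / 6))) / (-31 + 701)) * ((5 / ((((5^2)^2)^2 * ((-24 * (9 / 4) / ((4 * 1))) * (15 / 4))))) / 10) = -79193 * sqrt(5) / 15104443359375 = -0.00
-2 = -2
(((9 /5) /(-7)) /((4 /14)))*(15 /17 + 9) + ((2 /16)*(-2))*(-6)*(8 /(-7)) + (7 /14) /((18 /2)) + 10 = -5921 /10710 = -0.55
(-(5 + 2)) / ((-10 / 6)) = 21 / 5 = 4.20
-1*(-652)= 652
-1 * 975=-975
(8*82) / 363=656 / 363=1.81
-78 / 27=-26 / 9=-2.89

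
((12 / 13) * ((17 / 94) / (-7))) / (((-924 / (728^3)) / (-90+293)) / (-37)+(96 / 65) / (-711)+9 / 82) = -5636309786714880 / 25448626230959623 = -0.22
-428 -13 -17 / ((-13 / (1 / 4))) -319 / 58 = -23201 / 52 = -446.17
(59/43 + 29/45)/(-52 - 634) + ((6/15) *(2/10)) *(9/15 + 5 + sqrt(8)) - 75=-1237062154/16592625 + 4 *sqrt(2)/25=-74.33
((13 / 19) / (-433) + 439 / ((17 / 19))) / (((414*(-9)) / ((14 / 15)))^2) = 3362438114 / 109219113353475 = 0.00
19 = 19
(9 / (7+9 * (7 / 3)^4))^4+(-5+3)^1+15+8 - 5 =589770204960577 / 36860635119616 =16.00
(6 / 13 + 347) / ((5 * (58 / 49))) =221333 / 3770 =58.71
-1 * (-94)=94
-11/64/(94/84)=-231/1504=-0.15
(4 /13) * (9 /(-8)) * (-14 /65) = 63 /845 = 0.07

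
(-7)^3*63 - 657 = -22266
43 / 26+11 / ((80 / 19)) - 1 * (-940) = 982037 / 1040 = 944.27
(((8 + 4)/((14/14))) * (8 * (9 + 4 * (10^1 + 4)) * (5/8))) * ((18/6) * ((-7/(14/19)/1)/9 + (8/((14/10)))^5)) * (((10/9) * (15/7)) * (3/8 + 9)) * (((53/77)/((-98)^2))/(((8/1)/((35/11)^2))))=144289.95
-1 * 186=-186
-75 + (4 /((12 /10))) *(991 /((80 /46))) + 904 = 32741 /12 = 2728.42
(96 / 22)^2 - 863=-102119 / 121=-843.96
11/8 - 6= -37/8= -4.62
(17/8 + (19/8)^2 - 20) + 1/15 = -12.17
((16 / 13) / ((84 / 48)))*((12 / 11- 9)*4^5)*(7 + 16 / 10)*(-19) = 4658233344 / 5005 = 930715.95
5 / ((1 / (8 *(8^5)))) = 1310720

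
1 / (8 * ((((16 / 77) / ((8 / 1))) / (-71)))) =-5467 / 16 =-341.69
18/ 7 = 2.57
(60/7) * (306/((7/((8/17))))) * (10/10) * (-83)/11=-717120/539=-1330.46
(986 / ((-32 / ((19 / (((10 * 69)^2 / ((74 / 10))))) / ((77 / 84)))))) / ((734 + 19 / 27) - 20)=-3119211 / 224578486000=-0.00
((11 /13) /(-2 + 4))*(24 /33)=4 /13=0.31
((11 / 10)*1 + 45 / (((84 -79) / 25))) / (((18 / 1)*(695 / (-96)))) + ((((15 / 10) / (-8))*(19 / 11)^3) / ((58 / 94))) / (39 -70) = -336214425577 / 199587709200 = -1.68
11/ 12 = 0.92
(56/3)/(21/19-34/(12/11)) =-2128/3427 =-0.62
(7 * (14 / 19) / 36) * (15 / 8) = 245 / 912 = 0.27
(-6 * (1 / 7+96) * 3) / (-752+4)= 2.31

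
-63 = -63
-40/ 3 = -13.33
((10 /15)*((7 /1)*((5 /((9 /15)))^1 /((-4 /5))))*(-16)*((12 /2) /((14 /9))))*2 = 6000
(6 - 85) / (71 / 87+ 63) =-1.24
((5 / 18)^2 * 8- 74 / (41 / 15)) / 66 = -0.40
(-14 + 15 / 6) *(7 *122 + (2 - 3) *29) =-18975 / 2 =-9487.50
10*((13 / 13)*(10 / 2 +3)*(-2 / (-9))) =160 / 9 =17.78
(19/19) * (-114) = -114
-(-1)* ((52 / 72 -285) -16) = -5405 / 18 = -300.28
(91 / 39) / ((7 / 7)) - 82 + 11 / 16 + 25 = -2591 / 48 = -53.98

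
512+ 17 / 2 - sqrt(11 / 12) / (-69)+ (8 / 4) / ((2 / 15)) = sqrt(33) / 414+ 1071 / 2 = 535.51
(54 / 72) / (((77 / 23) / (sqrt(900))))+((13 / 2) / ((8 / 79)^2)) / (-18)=-5054921 / 177408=-28.49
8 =8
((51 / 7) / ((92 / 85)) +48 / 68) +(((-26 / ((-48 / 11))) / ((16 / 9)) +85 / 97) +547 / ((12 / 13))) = 61601783927 / 101947776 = 604.25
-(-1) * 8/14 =4/7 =0.57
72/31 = 2.32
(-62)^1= -62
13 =13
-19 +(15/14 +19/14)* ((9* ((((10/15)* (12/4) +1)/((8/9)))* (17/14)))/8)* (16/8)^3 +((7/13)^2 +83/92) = 218704457/3047408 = 71.77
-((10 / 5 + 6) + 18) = -26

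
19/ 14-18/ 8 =-25/ 28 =-0.89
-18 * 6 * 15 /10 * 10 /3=-540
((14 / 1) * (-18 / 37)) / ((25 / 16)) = -4032 / 925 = -4.36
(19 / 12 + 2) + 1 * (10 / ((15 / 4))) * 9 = 331 / 12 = 27.58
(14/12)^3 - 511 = -509.41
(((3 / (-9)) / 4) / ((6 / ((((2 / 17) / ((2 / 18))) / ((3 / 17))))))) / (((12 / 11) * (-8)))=11 / 1152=0.01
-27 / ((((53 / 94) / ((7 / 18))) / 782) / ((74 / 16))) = -14278929 / 212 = -67353.44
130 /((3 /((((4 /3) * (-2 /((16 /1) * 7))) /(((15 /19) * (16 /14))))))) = -247 /216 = -1.14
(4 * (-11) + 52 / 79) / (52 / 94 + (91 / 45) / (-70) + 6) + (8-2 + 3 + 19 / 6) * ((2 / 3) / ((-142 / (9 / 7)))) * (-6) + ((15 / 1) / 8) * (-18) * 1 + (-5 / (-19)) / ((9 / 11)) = -146864689542079 / 3705817681188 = -39.63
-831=-831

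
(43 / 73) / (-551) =-43 / 40223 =-0.00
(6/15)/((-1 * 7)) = -2/35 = -0.06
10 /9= 1.11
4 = 4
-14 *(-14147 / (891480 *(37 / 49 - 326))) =-0.00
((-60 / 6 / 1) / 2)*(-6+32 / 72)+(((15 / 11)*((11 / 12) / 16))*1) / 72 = 128005 / 4608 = 27.78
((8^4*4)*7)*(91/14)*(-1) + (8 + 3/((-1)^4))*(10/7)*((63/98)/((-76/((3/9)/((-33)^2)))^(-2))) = 30516177517552/49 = 622779133011.27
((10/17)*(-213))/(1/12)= -25560/17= -1503.53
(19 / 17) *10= 190 / 17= 11.18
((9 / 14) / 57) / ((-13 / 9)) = -0.01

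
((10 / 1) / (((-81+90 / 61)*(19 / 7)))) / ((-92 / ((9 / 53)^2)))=2745 / 189040082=0.00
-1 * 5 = -5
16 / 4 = 4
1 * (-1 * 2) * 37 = -74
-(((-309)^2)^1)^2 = -9116621361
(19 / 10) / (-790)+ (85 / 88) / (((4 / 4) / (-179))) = -30050043 / 173800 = -172.90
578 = 578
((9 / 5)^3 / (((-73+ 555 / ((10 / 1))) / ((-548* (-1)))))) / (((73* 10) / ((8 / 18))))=-177552 / 1596875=-0.11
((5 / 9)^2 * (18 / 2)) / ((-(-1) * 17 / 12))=100 / 51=1.96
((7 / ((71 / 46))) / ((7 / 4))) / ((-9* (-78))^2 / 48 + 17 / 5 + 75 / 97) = 356960 / 1414716961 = 0.00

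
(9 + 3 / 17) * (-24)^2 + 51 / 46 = 4134243 / 782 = 5286.76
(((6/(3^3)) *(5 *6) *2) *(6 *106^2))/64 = 14045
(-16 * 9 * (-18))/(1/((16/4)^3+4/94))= 7801920/47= 165998.30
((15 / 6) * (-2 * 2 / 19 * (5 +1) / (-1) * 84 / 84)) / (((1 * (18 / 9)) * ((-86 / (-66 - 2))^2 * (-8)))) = -0.12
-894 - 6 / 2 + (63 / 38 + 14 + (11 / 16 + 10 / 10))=-267415 / 304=-879.65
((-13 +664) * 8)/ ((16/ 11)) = 7161/ 2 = 3580.50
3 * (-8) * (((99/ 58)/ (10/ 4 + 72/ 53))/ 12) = -10494/ 11861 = -0.88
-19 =-19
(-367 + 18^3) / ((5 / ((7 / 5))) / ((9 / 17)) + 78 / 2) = 344295 / 2882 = 119.46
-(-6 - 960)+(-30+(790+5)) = 1731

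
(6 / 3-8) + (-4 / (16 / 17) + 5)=-21 / 4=-5.25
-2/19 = -0.11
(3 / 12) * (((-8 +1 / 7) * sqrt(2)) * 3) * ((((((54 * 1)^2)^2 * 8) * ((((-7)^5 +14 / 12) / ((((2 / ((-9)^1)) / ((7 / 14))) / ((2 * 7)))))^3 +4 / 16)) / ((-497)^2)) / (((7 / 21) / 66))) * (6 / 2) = -202251346955210635348231.70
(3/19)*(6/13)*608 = 576/13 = 44.31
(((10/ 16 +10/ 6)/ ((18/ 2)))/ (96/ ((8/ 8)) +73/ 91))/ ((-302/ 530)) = -1326325/ 287314344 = -0.00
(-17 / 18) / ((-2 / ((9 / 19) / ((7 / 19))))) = 17 / 28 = 0.61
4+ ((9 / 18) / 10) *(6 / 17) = 683 / 170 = 4.02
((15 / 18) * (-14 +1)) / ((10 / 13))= -14.08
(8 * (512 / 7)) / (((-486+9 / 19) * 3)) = -77824 / 193725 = -0.40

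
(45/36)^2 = 25/16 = 1.56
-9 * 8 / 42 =-1.71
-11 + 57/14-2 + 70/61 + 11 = 2749/854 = 3.22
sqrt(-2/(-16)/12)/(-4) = -sqrt(6)/96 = -0.03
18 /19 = 0.95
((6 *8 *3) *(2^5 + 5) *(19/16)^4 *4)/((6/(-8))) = -14465631/256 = -56506.37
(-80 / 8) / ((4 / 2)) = -5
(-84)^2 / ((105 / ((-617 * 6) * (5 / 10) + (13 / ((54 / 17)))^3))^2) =78776773268032009 / 38742048900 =2033366.21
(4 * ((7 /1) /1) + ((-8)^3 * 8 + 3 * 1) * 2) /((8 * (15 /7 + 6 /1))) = -28553 /228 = -125.23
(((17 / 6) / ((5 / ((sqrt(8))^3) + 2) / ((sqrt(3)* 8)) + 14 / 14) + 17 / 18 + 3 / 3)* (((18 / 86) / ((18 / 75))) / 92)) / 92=25* (175* sqrt(6) + 2240* sqrt(3) + 66048) / (4367424* (5* sqrt(6) + 64* sqrt(3) + 768))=0.00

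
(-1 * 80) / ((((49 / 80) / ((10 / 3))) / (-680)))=43520000 / 147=296054.42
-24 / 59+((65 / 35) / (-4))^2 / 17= -309901 / 786352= -0.39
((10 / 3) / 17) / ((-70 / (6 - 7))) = 1 / 357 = 0.00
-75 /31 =-2.42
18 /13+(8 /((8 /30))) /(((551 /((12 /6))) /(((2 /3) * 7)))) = 13558 /7163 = 1.89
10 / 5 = 2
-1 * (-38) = 38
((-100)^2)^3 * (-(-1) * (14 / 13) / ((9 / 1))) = 14000000000000 / 117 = 119658119658.12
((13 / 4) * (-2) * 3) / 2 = -39 / 4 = -9.75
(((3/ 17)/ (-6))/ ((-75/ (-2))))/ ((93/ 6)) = -2/ 39525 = -0.00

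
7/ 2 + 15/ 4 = 29/ 4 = 7.25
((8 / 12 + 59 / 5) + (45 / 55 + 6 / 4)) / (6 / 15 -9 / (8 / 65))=-19516 / 95997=-0.20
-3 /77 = -0.04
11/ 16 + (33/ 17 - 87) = -22949/ 272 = -84.37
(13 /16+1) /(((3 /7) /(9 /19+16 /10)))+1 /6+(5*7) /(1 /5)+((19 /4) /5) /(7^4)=2013845483 /10948560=183.94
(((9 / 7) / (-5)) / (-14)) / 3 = 3 / 490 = 0.01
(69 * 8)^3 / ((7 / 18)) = 3027538944 / 7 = 432505563.43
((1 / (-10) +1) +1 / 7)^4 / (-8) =-28398241 / 192080000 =-0.15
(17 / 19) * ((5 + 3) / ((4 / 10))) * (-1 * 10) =-3400 / 19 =-178.95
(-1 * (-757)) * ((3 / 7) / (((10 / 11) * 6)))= 8327 / 140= 59.48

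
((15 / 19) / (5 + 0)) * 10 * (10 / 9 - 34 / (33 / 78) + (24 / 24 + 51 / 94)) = -3615845 / 29469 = -122.70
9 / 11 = 0.82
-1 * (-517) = 517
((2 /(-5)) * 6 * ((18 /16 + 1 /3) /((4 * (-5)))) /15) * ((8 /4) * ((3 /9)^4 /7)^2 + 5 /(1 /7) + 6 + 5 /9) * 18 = 8.73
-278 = -278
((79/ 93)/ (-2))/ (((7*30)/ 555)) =-2923/ 2604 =-1.12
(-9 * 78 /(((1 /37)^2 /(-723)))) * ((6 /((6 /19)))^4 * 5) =452755011010770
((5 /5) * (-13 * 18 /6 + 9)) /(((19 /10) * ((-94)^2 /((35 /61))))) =-2625 /2560231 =-0.00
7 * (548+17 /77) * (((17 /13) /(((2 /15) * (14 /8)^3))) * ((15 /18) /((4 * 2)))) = 35881050 /49049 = 731.53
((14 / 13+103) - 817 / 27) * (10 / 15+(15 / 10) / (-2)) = -12955 / 2106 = -6.15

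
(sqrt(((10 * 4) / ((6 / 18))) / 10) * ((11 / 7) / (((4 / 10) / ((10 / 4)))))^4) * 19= 108663671875 * sqrt(3) / 307328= 612410.85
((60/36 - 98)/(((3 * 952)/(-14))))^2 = 0.22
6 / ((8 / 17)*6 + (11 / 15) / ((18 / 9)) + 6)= 3060 / 4687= 0.65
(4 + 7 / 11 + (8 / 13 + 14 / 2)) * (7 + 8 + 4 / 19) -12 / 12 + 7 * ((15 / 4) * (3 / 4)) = 8913631 / 43472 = 205.04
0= 0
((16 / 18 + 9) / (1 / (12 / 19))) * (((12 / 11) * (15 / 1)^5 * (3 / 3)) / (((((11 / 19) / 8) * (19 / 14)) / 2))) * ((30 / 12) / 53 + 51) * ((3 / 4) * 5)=2457497637000000 / 121847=20168716808.78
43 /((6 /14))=100.33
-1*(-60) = 60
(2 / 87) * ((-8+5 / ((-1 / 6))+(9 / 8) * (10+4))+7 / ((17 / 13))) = -383 / 986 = -0.39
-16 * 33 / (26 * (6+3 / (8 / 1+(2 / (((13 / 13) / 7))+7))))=-3.33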